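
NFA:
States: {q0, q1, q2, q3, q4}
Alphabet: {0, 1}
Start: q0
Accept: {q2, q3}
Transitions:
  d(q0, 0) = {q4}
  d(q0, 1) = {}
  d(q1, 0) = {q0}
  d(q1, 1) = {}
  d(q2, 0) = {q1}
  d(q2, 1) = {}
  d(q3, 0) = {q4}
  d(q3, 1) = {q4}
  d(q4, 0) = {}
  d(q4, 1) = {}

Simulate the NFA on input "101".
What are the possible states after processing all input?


Start: {q0}
  --1--> {}
  --0--> {}
  --1--> {}

{} (empty set, no valid transitions)


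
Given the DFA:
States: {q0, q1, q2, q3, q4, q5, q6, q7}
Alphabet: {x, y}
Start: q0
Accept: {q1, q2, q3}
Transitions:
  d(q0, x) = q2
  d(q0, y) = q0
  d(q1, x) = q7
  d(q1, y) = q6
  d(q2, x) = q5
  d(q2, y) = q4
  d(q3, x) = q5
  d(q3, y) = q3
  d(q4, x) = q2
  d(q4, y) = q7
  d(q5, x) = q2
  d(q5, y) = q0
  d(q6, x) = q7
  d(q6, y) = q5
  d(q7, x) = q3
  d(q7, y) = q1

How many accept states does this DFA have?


Accept states listed: {q1, q2, q3}
Counting: q1(1) q2(2) q3(3)

3


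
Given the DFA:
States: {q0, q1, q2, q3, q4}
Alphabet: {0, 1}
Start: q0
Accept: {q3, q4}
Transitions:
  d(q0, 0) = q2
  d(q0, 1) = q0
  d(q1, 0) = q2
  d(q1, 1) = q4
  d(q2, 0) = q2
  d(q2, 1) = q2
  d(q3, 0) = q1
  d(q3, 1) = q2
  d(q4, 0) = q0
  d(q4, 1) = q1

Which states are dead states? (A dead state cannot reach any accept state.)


Forward reachability from each state:
  q0 -> reaches {q0, q2}, no accept state (dead)
  q1 -> reaches accept state q4 (live)
  q2 -> reaches {q2}, no accept state (dead)
  q3 -> reaches accept state q3 (live)
  q4 -> reaches accept state q4 (live)

{q0, q2}


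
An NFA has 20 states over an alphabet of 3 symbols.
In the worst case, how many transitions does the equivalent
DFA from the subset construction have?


Subset construction: one DFA state per subset of NFA states = 2^20 = 1048576 states.
Each DFA state has 3 outgoing transitions: 1048576 * 3 = 3145728

3145728


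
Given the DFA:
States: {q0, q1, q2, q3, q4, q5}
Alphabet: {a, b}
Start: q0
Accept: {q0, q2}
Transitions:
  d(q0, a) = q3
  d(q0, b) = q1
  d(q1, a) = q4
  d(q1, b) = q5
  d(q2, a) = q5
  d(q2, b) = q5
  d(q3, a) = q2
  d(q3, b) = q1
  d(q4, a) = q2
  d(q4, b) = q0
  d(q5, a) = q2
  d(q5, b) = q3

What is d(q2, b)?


Looking up transition d(q2, b)

q5


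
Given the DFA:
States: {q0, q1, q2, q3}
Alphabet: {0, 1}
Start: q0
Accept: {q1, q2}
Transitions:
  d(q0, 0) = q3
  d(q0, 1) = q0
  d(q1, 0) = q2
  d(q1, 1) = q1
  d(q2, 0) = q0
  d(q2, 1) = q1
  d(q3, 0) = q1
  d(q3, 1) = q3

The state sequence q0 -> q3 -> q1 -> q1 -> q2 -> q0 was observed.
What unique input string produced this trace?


Trace back each transition to find the symbol:
  q0 --[0]--> q3
  q3 --[0]--> q1
  q1 --[1]--> q1
  q1 --[0]--> q2
  q2 --[0]--> q0

"00100"


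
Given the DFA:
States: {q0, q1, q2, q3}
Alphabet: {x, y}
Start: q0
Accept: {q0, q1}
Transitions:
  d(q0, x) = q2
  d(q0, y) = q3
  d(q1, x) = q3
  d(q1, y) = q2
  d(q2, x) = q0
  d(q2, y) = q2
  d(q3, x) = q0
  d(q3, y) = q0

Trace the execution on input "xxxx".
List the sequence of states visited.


Input: xxxx
d(q0, x) = q2
d(q2, x) = q0
d(q0, x) = q2
d(q2, x) = q0


q0 -> q2 -> q0 -> q2 -> q0


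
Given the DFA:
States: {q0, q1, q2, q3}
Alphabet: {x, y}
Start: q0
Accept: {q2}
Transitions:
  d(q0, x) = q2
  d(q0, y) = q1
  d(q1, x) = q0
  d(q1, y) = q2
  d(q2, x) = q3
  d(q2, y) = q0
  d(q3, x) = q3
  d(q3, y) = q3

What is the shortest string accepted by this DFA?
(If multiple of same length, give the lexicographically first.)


BFS by string length (lex-first path to each state shown):
  len 0: q0<-""
  len 1: q1<-"y", q2<-"x"
Found accept state at length 1.

"x"


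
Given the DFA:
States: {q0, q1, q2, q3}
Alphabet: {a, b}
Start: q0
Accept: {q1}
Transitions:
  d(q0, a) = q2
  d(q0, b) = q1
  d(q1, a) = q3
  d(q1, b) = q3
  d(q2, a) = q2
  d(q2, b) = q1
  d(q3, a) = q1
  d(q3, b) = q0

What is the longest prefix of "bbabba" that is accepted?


Run the DFA, marking each prefix where the state is accepting:
  "" -> q0 [reject]
  "b" -> q1 [accept]
  "bb" -> q3 [reject]
  "bba" -> q1 [accept]
  "bbab" -> q3 [reject]
  "bbabb" -> q0 [reject]
  "bbabba" -> q2 [reject]

"bba"


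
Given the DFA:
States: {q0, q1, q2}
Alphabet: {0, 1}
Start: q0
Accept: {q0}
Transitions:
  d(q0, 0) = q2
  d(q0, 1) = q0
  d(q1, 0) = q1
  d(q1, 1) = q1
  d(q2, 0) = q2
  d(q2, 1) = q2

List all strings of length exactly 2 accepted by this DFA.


All strings of length 2: 4 total
Accepted: 1

"11"


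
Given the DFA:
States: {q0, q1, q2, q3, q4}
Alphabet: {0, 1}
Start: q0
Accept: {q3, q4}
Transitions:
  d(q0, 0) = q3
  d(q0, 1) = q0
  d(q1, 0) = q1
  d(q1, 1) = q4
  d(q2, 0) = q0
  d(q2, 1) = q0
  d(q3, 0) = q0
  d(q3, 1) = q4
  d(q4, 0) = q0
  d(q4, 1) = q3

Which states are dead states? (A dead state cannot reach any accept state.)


Forward reachability from each state:
  q0 -> reaches accept state q3 (live)
  q1 -> reaches accept state q3 (live)
  q2 -> reaches accept state q3 (live)
  q3 -> reaches accept state q3 (live)
  q4 -> reaches accept state q3 (live)

None (all states can reach an accept state)


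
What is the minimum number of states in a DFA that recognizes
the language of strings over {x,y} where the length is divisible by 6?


States track (length) mod 6.
Need 6 states: one per remainder 0..5; accept = remainder 0.

6


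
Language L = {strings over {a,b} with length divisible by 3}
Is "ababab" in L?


length = 6; 6 mod 3 = 0

Yes, "ababab" is in L


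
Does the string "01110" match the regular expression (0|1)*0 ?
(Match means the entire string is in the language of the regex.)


|string| = 5; first = '0'; last = '0'

Yes, "01110" matches (0|1)*0


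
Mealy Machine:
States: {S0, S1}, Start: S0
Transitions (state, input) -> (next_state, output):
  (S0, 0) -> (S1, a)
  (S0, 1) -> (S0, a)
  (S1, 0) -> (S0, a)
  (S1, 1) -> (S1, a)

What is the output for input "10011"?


Step-by-step:
  (S0, 1) -> (S0, a)
  (S0, 0) -> (S1, a)
  (S1, 0) -> (S0, a)
  (S0, 1) -> (S0, a)
  (S0, 1) -> (S0, a)

"aaaaa"


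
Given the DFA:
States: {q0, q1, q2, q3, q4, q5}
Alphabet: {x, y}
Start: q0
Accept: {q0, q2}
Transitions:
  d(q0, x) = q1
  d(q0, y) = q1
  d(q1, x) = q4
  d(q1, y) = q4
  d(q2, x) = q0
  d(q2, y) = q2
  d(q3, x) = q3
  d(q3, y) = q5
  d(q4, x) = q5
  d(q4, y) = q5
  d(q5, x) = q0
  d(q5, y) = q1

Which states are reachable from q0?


BFS from q0:
  layer 0: {q0}
  layer 1: {q1}
  layer 2: {q4}
  layer 3: {q5}

{q0, q1, q4, q5}


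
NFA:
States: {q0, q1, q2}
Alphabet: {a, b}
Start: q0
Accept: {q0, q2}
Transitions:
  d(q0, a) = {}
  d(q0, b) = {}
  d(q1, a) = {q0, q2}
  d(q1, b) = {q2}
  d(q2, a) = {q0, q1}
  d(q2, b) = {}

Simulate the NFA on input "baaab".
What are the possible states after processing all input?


Start: {q0}
  --b--> {}
  --a--> {}
  --a--> {}
  --a--> {}
  --b--> {}

{} (empty set, no valid transitions)


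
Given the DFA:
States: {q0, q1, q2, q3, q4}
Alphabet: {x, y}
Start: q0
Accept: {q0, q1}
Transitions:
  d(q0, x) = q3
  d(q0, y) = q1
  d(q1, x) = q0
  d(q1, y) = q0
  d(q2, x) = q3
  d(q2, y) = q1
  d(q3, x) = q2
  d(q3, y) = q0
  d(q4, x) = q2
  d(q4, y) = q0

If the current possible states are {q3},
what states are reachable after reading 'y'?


Apply transition on 'y' from each current state:
  d(q3, y) = q0

{q0}


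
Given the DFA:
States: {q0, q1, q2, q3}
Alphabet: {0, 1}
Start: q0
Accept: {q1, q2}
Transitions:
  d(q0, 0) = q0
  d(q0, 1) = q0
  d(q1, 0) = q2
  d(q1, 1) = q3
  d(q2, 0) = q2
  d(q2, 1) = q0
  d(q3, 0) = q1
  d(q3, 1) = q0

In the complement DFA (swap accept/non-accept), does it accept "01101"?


Trace: q0 -> q0 -> q0 -> q0 -> q0 -> q0
Final: q0
Original accept: {q1, q2}
Complement: q0 is not in original accept

Yes, complement accepts (original rejects)


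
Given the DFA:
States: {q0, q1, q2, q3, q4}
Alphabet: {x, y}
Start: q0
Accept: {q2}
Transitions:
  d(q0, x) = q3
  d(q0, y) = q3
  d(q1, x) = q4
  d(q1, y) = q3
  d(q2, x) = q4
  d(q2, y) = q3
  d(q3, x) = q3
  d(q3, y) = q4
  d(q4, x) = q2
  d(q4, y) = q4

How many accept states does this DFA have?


Accept states listed: {q2}
Counting: q2(1)

1


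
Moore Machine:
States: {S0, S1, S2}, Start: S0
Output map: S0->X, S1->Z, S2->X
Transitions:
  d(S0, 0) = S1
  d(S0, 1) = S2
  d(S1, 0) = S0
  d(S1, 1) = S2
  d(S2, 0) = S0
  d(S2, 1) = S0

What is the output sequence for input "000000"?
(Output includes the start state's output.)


Start: S0 (output X)
  --0--> S1 (output Z)
  --0--> S0 (output X)
  --0--> S1 (output Z)
  --0--> S0 (output X)
  --0--> S1 (output Z)
  --0--> S0 (output X)

"XZXZXZX"


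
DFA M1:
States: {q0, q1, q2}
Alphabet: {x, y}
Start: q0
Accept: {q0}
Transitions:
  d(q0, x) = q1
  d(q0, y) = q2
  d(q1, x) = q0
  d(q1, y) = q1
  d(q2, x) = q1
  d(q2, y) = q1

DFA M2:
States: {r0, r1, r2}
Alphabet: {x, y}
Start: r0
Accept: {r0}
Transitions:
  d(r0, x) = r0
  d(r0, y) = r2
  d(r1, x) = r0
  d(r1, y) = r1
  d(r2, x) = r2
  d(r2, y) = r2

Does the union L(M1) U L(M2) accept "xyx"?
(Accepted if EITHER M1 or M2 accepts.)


M1: final=q0 accepted=True
M2: final=r2 accepted=False

Yes, union accepts


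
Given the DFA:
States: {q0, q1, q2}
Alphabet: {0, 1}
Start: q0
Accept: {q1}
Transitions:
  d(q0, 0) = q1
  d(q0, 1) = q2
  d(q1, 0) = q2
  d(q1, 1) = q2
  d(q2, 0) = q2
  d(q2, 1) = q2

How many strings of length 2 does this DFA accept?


Enumerating all length-2 strings:
  "00" -> q2 [reject]
  "01" -> q2 [reject]
  "10" -> q2 [reject]
  "11" -> q2 [reject]

0 out of 4


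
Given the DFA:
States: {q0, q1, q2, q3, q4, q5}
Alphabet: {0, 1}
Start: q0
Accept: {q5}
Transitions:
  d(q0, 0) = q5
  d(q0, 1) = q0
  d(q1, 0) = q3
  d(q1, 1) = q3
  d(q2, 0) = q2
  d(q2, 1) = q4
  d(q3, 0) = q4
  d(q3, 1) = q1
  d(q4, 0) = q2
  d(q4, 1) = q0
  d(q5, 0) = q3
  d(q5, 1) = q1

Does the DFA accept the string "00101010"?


Trace: q0 -> q5 -> q3 -> q1 -> q3 -> q1 -> q3 -> q1 -> q3
Final state: q3
Accept states: {q5}

No, rejected (final state q3 is not an accept state)


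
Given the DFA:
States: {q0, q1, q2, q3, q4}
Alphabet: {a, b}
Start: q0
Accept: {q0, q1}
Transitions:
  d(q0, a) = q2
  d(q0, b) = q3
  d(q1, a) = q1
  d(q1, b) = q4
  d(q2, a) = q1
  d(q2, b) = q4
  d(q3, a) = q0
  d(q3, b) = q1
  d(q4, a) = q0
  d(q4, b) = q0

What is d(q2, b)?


Looking up transition d(q2, b)

q4


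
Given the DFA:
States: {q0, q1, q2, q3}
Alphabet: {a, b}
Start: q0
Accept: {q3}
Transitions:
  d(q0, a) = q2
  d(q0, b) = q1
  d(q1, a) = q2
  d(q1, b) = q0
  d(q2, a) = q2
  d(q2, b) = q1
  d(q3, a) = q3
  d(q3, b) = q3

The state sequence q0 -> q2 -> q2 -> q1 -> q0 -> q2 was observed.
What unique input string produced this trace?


Trace back each transition to find the symbol:
  q0 --[a]--> q2
  q2 --[a]--> q2
  q2 --[b]--> q1
  q1 --[b]--> q0
  q0 --[a]--> q2

"aabba"


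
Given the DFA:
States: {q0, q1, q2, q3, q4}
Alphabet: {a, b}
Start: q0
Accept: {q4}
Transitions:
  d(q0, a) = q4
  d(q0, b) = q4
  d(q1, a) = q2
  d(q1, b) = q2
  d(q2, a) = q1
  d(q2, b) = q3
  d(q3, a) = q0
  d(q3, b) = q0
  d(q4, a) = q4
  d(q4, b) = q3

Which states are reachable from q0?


BFS from q0:
  layer 0: {q0}
  layer 1: {q4}
  layer 2: {q3}

{q0, q3, q4}


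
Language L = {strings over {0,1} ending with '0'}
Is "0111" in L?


last symbol = '1'

No, "0111" is not in L


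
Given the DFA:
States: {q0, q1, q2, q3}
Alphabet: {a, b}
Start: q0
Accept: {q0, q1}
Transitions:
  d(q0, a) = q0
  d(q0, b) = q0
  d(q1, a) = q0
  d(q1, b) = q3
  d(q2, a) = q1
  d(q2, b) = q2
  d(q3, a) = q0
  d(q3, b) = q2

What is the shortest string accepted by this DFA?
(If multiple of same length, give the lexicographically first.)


BFS by string length (lex-first path to each state shown):
  len 0: q0<-""
Found accept state at length 0.

"" (empty string)


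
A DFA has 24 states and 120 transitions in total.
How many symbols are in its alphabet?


Each state has exactly one transition per symbol.
|alphabet| = transitions / states = 120 / 24 = 5

5


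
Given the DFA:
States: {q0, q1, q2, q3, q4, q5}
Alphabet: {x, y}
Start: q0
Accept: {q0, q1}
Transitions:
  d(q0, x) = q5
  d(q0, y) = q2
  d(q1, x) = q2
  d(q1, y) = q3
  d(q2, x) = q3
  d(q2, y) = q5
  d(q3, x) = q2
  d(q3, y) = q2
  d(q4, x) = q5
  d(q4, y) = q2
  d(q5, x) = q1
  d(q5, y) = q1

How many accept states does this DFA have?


Accept states listed: {q0, q1}
Counting: q0(1) q1(2)

2


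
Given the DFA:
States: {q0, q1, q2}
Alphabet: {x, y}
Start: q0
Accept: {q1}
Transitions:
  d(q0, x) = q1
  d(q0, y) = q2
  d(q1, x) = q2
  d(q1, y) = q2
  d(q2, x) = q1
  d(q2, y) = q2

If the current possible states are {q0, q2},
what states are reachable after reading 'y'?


Apply transition on 'y' from each current state:
  d(q0, y) = q2
  d(q2, y) = q2

{q2}


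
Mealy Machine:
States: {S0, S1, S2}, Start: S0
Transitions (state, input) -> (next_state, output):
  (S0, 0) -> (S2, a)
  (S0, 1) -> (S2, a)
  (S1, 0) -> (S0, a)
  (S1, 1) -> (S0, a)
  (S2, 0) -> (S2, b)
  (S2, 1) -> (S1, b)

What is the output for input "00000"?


Step-by-step:
  (S0, 0) -> (S2, a)
  (S2, 0) -> (S2, b)
  (S2, 0) -> (S2, b)
  (S2, 0) -> (S2, b)
  (S2, 0) -> (S2, b)

"abbbb"


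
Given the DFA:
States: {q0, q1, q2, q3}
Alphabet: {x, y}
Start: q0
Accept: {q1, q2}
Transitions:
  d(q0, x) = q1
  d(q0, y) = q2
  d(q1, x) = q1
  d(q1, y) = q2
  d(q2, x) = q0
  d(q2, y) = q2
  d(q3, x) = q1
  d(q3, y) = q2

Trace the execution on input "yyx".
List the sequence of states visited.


Input: yyx
d(q0, y) = q2
d(q2, y) = q2
d(q2, x) = q0


q0 -> q2 -> q2 -> q0


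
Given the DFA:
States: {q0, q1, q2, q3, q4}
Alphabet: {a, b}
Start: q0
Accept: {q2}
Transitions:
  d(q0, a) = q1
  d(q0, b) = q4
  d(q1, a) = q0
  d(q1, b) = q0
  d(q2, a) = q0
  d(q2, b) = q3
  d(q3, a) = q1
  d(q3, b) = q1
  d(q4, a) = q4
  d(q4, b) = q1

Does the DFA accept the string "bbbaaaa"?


Trace: q0 -> q4 -> q1 -> q0 -> q1 -> q0 -> q1 -> q0
Final state: q0
Accept states: {q2}

No, rejected (final state q0 is not an accept state)


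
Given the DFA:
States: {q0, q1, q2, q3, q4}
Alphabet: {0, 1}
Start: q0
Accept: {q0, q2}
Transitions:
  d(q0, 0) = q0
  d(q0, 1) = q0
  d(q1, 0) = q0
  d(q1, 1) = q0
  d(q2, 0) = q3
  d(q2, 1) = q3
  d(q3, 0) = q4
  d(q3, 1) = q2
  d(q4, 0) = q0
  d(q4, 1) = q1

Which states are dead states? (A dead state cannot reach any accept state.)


Forward reachability from each state:
  q0 -> reaches accept state q0 (live)
  q1 -> reaches accept state q0 (live)
  q2 -> reaches accept state q0 (live)
  q3 -> reaches accept state q0 (live)
  q4 -> reaches accept state q0 (live)

None (all states can reach an accept state)


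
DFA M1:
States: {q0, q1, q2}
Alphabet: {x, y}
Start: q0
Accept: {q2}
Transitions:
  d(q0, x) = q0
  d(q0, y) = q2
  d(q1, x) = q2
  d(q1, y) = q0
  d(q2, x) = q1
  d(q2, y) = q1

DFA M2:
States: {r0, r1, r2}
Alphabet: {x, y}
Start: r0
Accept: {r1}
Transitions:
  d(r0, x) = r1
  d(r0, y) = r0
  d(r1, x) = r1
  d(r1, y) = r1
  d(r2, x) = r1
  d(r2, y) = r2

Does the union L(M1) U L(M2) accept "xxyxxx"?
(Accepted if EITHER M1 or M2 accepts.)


M1: final=q1 accepted=False
M2: final=r1 accepted=True

Yes, union accepts


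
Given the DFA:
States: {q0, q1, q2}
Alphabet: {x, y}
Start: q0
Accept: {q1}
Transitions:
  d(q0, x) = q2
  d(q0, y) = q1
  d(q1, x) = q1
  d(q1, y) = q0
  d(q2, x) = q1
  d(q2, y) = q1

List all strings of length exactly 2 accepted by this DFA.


All strings of length 2: 4 total
Accepted: 3

"xx", "xy", "yx"


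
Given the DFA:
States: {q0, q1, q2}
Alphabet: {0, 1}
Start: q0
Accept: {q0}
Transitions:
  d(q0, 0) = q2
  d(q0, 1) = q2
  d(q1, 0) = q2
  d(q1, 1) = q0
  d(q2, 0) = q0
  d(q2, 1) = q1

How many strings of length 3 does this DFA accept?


Enumerating all length-3 strings:
  "000" -> q2 [reject]
  "001" -> q2 [reject]
  "010" -> q2 [reject]
  "011" -> q0 [accept]
  "100" -> q2 [reject]
  "101" -> q2 [reject]
  "110" -> q2 [reject]
  "111" -> q0 [accept]

2 out of 8


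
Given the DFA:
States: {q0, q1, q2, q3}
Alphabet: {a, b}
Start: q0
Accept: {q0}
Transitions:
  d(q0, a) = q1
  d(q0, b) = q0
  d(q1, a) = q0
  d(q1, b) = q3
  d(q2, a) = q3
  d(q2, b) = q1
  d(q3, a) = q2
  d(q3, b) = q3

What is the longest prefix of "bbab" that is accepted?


Run the DFA, marking each prefix where the state is accepting:
  "" -> q0 [accept]
  "b" -> q0 [accept]
  "bb" -> q0 [accept]
  "bba" -> q1 [reject]
  "bbab" -> q3 [reject]

"bb"


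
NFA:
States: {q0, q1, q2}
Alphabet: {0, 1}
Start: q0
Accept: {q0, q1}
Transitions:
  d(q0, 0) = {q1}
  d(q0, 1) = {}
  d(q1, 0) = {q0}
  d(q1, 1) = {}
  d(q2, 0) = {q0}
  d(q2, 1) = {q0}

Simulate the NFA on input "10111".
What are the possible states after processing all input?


Start: {q0}
  --1--> {}
  --0--> {}
  --1--> {}
  --1--> {}
  --1--> {}

{} (empty set, no valid transitions)


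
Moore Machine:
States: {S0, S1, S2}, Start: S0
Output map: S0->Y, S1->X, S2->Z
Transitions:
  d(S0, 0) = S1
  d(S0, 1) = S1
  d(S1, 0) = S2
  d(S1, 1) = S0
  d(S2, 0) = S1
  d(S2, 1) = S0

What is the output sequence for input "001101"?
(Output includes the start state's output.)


Start: S0 (output Y)
  --0--> S1 (output X)
  --0--> S2 (output Z)
  --1--> S0 (output Y)
  --1--> S1 (output X)
  --0--> S2 (output Z)
  --1--> S0 (output Y)

"YXZYXZY"


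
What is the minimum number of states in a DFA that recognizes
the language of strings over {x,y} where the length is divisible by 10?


States track (length) mod 10.
Need 10 states: one per remainder 0..9; accept = remainder 0.

10


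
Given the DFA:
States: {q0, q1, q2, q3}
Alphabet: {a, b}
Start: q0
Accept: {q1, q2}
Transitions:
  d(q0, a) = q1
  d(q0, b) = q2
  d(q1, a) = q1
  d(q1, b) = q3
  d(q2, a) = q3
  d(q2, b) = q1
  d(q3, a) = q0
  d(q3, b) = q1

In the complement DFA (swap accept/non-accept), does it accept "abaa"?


Trace: q0 -> q1 -> q3 -> q0 -> q1
Final: q1
Original accept: {q1, q2}
Complement: q1 is in original accept

No, complement rejects (original accepts)


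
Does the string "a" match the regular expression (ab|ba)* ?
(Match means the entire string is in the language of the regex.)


|string| = 1; first = 'a'; last = 'a'

No, "a" does not match (ab|ba)*


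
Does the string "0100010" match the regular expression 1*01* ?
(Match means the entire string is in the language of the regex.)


|string| = 7; first = '0'; last = '0'

No, "0100010" does not match 1*01*


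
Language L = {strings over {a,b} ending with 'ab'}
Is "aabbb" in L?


last two symbols = 'bb'

No, "aabbb" is not in L


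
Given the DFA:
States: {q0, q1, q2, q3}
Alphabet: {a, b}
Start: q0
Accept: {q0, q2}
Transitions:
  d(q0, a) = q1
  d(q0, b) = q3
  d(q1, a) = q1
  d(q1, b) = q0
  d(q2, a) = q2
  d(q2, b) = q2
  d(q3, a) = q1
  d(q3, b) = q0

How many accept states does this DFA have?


Accept states listed: {q0, q2}
Counting: q0(1) q2(2)

2


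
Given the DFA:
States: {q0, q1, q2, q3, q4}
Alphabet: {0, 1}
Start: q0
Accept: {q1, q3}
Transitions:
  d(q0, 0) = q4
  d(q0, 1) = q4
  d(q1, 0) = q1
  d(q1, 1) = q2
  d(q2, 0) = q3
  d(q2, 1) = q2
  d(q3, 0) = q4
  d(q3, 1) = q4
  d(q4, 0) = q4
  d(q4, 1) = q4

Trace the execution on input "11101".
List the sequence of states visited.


Input: 11101
d(q0, 1) = q4
d(q4, 1) = q4
d(q4, 1) = q4
d(q4, 0) = q4
d(q4, 1) = q4


q0 -> q4 -> q4 -> q4 -> q4 -> q4


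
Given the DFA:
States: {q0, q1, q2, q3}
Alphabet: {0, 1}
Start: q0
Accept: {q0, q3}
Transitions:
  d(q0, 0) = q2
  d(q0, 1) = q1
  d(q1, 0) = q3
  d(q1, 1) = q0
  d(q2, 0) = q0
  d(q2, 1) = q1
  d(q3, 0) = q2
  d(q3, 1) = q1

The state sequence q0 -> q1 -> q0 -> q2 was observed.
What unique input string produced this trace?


Trace back each transition to find the symbol:
  q0 --[1]--> q1
  q1 --[1]--> q0
  q0 --[0]--> q2

"110"


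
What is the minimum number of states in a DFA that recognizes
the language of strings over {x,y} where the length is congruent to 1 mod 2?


States track (length) mod 2.
Need 2 states: one per remainder 0..1; accept = remainder 1.

2


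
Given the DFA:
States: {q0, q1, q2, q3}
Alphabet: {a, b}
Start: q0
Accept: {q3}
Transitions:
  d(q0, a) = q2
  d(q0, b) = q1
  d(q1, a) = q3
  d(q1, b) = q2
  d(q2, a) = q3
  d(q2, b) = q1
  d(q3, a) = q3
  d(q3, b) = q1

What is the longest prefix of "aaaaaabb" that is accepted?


Run the DFA, marking each prefix where the state is accepting:
  "" -> q0 [reject]
  "a" -> q2 [reject]
  "aa" -> q3 [accept]
  "aaa" -> q3 [accept]
  "aaaa" -> q3 [accept]
  "aaaaa" -> q3 [accept]
  "aaaaaa" -> q3 [accept]
  "aaaaaab" -> q1 [reject]
  "aaaaaabb" -> q2 [reject]

"aaaaaa"


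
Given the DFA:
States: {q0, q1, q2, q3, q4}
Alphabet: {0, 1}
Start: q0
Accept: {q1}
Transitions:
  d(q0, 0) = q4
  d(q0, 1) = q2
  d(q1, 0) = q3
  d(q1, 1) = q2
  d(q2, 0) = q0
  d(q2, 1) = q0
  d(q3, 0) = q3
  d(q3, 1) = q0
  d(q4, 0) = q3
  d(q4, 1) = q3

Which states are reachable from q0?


BFS from q0:
  layer 0: {q0}
  layer 1: {q2, q4}
  layer 2: {q3}

{q0, q2, q3, q4}


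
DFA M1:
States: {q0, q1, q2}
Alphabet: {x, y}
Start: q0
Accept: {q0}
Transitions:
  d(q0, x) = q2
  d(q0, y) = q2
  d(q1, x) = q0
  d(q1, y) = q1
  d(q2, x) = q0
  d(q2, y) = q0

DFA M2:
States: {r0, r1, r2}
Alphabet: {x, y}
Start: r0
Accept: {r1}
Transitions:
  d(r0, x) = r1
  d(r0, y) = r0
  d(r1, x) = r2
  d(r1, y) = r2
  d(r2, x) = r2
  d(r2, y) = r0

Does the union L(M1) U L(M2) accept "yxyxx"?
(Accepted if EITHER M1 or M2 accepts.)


M1: final=q2 accepted=False
M2: final=r2 accepted=False

No, union rejects (neither accepts)


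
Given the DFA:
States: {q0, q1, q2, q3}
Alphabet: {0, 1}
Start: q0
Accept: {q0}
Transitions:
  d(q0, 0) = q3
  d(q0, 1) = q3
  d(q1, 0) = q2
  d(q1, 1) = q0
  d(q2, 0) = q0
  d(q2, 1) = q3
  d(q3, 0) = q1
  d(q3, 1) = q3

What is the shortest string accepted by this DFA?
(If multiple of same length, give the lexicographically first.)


BFS by string length (lex-first path to each state shown):
  len 0: q0<-""
Found accept state at length 0.

"" (empty string)


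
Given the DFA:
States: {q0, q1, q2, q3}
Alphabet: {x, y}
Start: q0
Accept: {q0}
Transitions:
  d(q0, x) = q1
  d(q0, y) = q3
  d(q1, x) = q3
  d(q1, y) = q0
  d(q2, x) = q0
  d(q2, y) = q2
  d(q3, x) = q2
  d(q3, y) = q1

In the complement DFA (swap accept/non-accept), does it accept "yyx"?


Trace: q0 -> q3 -> q1 -> q3
Final: q3
Original accept: {q0}
Complement: q3 is not in original accept

Yes, complement accepts (original rejects)


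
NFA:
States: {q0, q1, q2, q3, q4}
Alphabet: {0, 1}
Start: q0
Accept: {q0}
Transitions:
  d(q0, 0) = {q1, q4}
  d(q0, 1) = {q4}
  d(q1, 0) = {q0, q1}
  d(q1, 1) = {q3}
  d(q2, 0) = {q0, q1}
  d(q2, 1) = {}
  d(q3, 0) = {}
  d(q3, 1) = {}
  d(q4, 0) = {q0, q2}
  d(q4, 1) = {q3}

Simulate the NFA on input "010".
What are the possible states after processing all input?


Start: {q0}
  --0--> {q1, q4}
  --1--> {q3}
  --0--> {}

{} (empty set, no valid transitions)


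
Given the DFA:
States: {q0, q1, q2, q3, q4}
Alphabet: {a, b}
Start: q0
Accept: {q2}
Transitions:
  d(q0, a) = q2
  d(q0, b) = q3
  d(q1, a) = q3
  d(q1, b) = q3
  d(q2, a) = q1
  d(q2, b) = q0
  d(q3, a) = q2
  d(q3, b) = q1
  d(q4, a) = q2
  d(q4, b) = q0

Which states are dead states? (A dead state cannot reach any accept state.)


Forward reachability from each state:
  q0 -> reaches accept state q2 (live)
  q1 -> reaches accept state q2 (live)
  q2 -> reaches accept state q2 (live)
  q3 -> reaches accept state q2 (live)
  q4 -> reaches accept state q2 (live)

None (all states can reach an accept state)


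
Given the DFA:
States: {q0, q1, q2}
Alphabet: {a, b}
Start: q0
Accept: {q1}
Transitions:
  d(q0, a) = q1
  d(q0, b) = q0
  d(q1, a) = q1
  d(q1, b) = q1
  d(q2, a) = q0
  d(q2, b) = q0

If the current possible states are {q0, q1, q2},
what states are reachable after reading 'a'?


Apply transition on 'a' from each current state:
  d(q0, a) = q1
  d(q1, a) = q1
  d(q2, a) = q0

{q0, q1}


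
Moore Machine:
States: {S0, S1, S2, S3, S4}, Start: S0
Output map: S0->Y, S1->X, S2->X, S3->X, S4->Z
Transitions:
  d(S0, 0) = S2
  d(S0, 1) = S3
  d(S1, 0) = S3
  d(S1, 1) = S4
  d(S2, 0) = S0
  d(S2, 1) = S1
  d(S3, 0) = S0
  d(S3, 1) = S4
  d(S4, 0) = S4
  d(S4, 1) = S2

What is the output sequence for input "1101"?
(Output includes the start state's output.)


Start: S0 (output Y)
  --1--> S3 (output X)
  --1--> S4 (output Z)
  --0--> S4 (output Z)
  --1--> S2 (output X)

"YXZZX"


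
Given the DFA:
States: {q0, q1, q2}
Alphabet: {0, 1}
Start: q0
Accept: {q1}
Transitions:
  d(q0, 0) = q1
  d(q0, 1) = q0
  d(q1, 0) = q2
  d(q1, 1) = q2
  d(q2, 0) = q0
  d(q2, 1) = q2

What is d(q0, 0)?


Looking up transition d(q0, 0)

q1


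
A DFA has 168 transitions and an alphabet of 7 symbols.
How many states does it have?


Each state has exactly one transition per symbol.
states = transitions / |alphabet| = 168 / 7 = 24

24


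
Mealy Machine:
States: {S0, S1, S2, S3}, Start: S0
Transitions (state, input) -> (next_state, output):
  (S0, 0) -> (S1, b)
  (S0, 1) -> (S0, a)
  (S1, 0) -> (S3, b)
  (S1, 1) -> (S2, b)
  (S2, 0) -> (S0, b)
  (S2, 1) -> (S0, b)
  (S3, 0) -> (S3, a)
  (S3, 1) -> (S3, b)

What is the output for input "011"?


Step-by-step:
  (S0, 0) -> (S1, b)
  (S1, 1) -> (S2, b)
  (S2, 1) -> (S0, b)

"bbb"


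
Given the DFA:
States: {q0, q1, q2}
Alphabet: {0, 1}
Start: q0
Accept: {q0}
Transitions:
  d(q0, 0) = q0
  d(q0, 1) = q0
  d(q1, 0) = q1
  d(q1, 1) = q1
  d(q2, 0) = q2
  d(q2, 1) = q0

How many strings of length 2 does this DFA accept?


Enumerating all length-2 strings:
  "00" -> q0 [accept]
  "01" -> q0 [accept]
  "10" -> q0 [accept]
  "11" -> q0 [accept]

4 out of 4


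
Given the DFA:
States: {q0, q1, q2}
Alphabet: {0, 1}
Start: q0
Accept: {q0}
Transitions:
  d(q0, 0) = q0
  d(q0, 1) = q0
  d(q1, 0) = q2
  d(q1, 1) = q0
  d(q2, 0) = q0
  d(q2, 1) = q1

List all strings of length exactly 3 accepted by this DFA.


All strings of length 3: 8 total
Accepted: 8

"000", "001", "010", "011", "100", "101", "110", "111"


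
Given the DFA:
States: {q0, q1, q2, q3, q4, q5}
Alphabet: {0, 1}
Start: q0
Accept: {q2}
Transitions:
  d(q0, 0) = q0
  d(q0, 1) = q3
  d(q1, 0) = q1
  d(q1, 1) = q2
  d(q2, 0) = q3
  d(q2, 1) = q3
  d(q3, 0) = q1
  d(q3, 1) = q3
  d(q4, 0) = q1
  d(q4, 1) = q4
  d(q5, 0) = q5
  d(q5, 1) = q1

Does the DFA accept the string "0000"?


Trace: q0 -> q0 -> q0 -> q0 -> q0
Final state: q0
Accept states: {q2}

No, rejected (final state q0 is not an accept state)


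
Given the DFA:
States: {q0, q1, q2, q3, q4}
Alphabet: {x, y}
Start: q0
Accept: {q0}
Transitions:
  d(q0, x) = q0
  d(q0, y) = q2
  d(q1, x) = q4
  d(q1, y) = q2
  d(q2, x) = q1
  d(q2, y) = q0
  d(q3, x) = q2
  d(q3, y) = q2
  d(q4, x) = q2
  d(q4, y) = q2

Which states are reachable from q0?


BFS from q0:
  layer 0: {q0}
  layer 1: {q2}
  layer 2: {q1}
  layer 3: {q4}

{q0, q1, q2, q4}


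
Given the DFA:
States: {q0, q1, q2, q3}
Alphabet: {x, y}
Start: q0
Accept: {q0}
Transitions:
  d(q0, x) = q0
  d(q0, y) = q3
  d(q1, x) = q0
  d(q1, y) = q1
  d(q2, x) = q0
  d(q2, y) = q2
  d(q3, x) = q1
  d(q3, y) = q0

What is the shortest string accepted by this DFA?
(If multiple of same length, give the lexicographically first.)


BFS by string length (lex-first path to each state shown):
  len 0: q0<-""
Found accept state at length 0.

"" (empty string)


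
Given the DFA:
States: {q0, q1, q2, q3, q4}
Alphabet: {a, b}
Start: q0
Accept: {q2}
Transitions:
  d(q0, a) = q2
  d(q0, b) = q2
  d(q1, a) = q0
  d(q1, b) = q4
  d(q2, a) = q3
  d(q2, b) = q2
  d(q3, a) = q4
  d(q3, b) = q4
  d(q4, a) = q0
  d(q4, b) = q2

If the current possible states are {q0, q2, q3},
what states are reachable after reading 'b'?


Apply transition on 'b' from each current state:
  d(q0, b) = q2
  d(q2, b) = q2
  d(q3, b) = q4

{q2, q4}


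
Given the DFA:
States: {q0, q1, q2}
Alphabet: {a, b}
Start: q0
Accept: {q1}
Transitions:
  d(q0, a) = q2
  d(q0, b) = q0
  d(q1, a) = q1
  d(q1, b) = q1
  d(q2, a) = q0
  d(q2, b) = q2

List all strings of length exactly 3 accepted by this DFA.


All strings of length 3: 8 total
Accepted: 0

None


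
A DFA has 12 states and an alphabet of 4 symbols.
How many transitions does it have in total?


Each state has exactly one transition per symbol.
12 * 4 = 48

48


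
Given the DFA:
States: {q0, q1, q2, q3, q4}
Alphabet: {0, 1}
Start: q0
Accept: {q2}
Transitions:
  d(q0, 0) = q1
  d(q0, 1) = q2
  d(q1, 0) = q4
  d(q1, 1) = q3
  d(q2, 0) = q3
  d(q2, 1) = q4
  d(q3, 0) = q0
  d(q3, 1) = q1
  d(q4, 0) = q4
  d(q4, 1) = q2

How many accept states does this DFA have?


Accept states listed: {q2}
Counting: q2(1)

1


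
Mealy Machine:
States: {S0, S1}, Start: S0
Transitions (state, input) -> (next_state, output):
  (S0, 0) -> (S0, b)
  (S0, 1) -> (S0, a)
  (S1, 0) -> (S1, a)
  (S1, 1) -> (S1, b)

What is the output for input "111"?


Step-by-step:
  (S0, 1) -> (S0, a)
  (S0, 1) -> (S0, a)
  (S0, 1) -> (S0, a)

"aaa"


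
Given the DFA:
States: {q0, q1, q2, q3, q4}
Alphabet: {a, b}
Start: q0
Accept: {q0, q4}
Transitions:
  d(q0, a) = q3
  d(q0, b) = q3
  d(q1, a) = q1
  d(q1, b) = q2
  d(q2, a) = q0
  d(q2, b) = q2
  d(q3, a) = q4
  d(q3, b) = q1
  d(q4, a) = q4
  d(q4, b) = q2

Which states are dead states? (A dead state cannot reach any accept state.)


Forward reachability from each state:
  q0 -> reaches accept state q0 (live)
  q1 -> reaches accept state q0 (live)
  q2 -> reaches accept state q0 (live)
  q3 -> reaches accept state q0 (live)
  q4 -> reaches accept state q0 (live)

None (all states can reach an accept state)


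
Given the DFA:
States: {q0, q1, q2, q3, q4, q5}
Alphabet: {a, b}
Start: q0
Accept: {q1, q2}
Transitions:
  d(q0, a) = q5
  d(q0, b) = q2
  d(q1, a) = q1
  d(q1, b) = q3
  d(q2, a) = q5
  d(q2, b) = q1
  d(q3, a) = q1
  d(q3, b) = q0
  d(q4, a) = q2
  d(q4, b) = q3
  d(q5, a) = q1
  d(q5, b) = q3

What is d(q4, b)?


Looking up transition d(q4, b)

q3


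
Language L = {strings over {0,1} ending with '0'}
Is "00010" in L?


last symbol = '0'

Yes, "00010" is in L


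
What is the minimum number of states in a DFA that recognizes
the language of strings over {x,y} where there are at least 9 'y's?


States: count = 0, 1, ..., 8, and a final '>= 9' state.
Total: 9 + 1 = 10. Accept = '>= 9' state.

10


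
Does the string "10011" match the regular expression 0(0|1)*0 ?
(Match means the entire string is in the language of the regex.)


|string| = 5; first = '1'; last = '1'

No, "10011" does not match 0(0|1)*0


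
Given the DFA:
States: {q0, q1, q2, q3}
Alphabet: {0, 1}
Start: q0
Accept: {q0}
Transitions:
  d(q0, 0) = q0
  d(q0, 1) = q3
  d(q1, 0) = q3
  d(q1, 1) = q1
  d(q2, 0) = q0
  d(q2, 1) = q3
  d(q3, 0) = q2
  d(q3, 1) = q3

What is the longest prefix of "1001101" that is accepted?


Run the DFA, marking each prefix where the state is accepting:
  "" -> q0 [accept]
  "1" -> q3 [reject]
  "10" -> q2 [reject]
  "100" -> q0 [accept]
  "1001" -> q3 [reject]
  "10011" -> q3 [reject]
  "100110" -> q2 [reject]
  "1001101" -> q3 [reject]

"100"


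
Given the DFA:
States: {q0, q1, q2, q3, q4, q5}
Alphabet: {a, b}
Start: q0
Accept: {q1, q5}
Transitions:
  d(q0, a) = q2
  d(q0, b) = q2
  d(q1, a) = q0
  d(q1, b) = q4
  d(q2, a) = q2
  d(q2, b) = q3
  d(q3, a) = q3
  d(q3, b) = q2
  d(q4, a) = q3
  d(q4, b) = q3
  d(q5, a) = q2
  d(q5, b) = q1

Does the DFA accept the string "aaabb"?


Trace: q0 -> q2 -> q2 -> q2 -> q3 -> q2
Final state: q2
Accept states: {q1, q5}

No, rejected (final state q2 is not an accept state)


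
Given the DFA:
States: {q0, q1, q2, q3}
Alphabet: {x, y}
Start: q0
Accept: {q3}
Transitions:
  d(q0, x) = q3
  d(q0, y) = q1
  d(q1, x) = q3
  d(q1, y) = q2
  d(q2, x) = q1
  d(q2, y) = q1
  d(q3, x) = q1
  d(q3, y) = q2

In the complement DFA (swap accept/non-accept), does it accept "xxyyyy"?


Trace: q0 -> q3 -> q1 -> q2 -> q1 -> q2 -> q1
Final: q1
Original accept: {q3}
Complement: q1 is not in original accept

Yes, complement accepts (original rejects)


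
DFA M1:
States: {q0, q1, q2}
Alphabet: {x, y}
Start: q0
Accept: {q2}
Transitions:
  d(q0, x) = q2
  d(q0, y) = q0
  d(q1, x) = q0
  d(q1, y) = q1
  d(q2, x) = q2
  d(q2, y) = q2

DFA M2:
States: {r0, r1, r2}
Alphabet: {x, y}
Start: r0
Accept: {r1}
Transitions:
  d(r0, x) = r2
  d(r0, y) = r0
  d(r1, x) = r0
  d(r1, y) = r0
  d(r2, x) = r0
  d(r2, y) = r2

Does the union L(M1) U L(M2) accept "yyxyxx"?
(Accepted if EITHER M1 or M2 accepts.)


M1: final=q2 accepted=True
M2: final=r2 accepted=False

Yes, union accepts


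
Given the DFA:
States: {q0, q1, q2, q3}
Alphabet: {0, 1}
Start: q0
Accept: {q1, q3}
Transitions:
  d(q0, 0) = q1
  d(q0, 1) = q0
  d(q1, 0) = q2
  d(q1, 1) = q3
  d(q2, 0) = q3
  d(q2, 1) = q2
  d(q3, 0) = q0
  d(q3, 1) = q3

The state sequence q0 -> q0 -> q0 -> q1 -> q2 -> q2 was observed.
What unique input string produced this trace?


Trace back each transition to find the symbol:
  q0 --[1]--> q0
  q0 --[1]--> q0
  q0 --[0]--> q1
  q1 --[0]--> q2
  q2 --[1]--> q2

"11001"


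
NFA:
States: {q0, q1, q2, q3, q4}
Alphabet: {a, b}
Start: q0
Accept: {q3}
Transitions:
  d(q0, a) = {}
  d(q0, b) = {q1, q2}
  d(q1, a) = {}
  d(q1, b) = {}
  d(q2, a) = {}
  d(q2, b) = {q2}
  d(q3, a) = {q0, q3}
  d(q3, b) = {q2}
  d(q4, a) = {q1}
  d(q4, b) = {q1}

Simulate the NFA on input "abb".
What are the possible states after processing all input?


Start: {q0}
  --a--> {}
  --b--> {}
  --b--> {}

{} (empty set, no valid transitions)


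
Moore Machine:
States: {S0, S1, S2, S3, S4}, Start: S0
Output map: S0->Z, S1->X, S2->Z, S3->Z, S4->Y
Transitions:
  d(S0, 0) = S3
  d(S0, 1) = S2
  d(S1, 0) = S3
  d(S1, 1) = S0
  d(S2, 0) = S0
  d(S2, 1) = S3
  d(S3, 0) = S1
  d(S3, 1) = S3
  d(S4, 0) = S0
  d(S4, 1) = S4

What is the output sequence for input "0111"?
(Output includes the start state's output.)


Start: S0 (output Z)
  --0--> S3 (output Z)
  --1--> S3 (output Z)
  --1--> S3 (output Z)
  --1--> S3 (output Z)

"ZZZZZ"


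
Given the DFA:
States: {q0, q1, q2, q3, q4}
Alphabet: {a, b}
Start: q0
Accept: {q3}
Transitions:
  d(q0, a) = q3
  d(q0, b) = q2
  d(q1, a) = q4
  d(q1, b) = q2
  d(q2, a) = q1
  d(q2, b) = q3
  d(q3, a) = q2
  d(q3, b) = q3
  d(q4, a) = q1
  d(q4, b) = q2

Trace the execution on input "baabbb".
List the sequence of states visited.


Input: baabbb
d(q0, b) = q2
d(q2, a) = q1
d(q1, a) = q4
d(q4, b) = q2
d(q2, b) = q3
d(q3, b) = q3


q0 -> q2 -> q1 -> q4 -> q2 -> q3 -> q3


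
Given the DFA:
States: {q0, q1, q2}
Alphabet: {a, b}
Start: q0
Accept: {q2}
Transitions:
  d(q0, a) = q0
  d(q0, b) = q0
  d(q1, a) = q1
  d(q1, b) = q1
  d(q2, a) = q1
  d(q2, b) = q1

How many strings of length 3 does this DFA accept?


Enumerating all length-3 strings:
  "aaa" -> q0 [reject]
  "aab" -> q0 [reject]
  "aba" -> q0 [reject]
  "abb" -> q0 [reject]
  "baa" -> q0 [reject]
  "bab" -> q0 [reject]
  "bba" -> q0 [reject]
  "bbb" -> q0 [reject]

0 out of 8


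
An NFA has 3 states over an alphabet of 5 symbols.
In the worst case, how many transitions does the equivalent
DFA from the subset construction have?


Subset construction: one DFA state per subset of NFA states = 2^3 = 8 states.
Each DFA state has 5 outgoing transitions: 8 * 5 = 40

40


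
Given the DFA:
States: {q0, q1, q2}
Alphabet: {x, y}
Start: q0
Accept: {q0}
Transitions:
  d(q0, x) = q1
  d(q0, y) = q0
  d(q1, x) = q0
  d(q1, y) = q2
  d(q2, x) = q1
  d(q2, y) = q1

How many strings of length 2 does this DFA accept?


Enumerating all length-2 strings:
  "xx" -> q0 [accept]
  "xy" -> q2 [reject]
  "yx" -> q1 [reject]
  "yy" -> q0 [accept]

2 out of 4


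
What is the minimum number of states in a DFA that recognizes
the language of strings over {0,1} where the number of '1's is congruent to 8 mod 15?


States track (count of '1') mod 15.
Need 15 states: one per remainder 0..14; accept = remainder 8.

15


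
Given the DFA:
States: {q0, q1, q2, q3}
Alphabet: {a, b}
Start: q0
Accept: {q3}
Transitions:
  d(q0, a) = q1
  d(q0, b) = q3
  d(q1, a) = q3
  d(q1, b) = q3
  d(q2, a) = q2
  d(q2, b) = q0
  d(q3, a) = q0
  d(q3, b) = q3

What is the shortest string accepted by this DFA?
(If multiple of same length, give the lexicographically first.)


BFS by string length (lex-first path to each state shown):
  len 0: q0<-""
  len 1: q1<-"a", q3<-"b"
Found accept state at length 1.

"b"


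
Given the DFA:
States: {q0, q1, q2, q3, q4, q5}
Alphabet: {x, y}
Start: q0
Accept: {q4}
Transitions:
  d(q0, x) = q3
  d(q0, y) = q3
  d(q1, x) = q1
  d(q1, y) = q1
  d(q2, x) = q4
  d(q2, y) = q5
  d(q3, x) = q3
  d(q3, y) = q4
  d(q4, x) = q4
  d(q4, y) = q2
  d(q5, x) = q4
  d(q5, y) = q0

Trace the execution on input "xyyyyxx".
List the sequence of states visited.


Input: xyyyyxx
d(q0, x) = q3
d(q3, y) = q4
d(q4, y) = q2
d(q2, y) = q5
d(q5, y) = q0
d(q0, x) = q3
d(q3, x) = q3


q0 -> q3 -> q4 -> q2 -> q5 -> q0 -> q3 -> q3


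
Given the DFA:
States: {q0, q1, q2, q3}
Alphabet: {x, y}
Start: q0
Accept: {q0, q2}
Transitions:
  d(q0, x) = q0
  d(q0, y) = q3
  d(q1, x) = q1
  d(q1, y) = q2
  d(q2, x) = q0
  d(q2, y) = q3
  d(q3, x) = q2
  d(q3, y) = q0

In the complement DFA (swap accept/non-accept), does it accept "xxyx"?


Trace: q0 -> q0 -> q0 -> q3 -> q2
Final: q2
Original accept: {q0, q2}
Complement: q2 is in original accept

No, complement rejects (original accepts)


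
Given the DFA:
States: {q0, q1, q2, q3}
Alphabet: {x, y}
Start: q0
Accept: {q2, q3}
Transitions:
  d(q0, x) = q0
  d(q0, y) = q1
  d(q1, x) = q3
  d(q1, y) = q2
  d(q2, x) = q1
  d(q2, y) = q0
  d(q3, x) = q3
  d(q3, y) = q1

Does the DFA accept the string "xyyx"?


Trace: q0 -> q0 -> q1 -> q2 -> q1
Final state: q1
Accept states: {q2, q3}

No, rejected (final state q1 is not an accept state)


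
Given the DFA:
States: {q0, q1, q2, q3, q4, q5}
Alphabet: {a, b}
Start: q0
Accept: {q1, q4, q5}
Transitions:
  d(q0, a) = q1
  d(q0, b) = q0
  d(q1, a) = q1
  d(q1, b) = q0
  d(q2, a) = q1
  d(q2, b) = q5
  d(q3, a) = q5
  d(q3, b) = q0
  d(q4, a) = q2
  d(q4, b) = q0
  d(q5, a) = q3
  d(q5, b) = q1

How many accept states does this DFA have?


Accept states listed: {q1, q4, q5}
Counting: q1(1) q4(2) q5(3)

3


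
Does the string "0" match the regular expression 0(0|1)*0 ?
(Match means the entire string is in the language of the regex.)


|string| = 1; first = '0'; last = '0'

No, "0" does not match 0(0|1)*0


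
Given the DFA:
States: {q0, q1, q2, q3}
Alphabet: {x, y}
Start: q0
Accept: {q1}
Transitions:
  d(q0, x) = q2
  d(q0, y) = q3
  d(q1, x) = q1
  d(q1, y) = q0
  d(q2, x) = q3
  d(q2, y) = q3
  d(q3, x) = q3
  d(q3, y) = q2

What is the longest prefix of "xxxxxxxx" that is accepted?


Run the DFA, marking each prefix where the state is accepting:
  "" -> q0 [reject]
  "x" -> q2 [reject]
  "xx" -> q3 [reject]
  "xxx" -> q3 [reject]
  "xxxx" -> q3 [reject]
  "xxxxx" -> q3 [reject]
  "xxxxxx" -> q3 [reject]
  "xxxxxxx" -> q3 [reject]
  "xxxxxxxx" -> q3 [reject]

No prefix is accepted


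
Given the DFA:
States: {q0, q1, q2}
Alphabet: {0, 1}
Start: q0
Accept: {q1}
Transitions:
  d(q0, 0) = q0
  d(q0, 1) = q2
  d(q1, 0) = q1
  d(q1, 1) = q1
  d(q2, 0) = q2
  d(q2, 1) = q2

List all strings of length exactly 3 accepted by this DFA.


All strings of length 3: 8 total
Accepted: 0

None


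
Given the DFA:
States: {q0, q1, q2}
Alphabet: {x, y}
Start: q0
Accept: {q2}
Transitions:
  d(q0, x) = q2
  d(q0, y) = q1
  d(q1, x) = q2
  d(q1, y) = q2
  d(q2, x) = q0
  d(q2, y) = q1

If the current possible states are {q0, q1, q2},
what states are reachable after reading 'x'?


Apply transition on 'x' from each current state:
  d(q0, x) = q2
  d(q1, x) = q2
  d(q2, x) = q0

{q0, q2}


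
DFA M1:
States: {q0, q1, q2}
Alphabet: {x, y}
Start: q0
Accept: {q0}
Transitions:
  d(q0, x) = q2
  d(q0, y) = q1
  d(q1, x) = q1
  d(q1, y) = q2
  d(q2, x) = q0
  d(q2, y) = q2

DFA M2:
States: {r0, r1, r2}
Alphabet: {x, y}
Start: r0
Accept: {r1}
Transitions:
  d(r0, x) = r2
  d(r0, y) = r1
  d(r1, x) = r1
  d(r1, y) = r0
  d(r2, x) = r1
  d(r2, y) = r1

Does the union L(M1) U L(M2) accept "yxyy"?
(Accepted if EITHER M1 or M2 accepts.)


M1: final=q2 accepted=False
M2: final=r1 accepted=True

Yes, union accepts
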